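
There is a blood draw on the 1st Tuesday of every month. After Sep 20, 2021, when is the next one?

Sep 2021 starts on a Wednesday, so its 1st Tuesday is Sep 7, 2021 (6 days in).
That is not after Sep 20, 2021, so look at Oct 2021.
Oct 2021 starts on a Friday, so its 1st Tuesday is Oct 5, 2021 (4 days in).

Oct 5, 2021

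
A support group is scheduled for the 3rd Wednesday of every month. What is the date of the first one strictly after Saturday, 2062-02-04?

2062-02-15

February 2062 starts on a Wednesday; its first Wednesday is the 1st, so the 3rd Wednesday is the 15th — 2062-02-15.
2062-02-15 is after 2062-02-04, so that is the next one.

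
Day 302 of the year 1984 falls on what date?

1984-10-28

January has 31 days (302 − 31 = 271 remain).
February has 29 days (271 − 29 = 242 remain).
March has 31 days (242 − 31 = 211 remain).
April has 30 days (211 − 30 = 181 remain).
May has 31 days (181 − 31 = 150 remain).
June has 30 days (150 − 30 = 120 remain).
July has 31 days (120 − 31 = 89 remain).
August has 31 days (89 − 31 = 58 remain).
September has 30 days (58 − 30 = 28 remain).
28 into October → October 28.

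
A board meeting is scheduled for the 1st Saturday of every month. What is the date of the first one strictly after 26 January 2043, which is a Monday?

7 February 2043

January 2043 starts on a Thursday, so its 1st Saturday is 3 January 2043 (2 days in).
That is not after 26 January 2043, so look at February 2043.
February 2043 starts on a Sunday, so its 1st Saturday is 7 February 2043 (6 days in).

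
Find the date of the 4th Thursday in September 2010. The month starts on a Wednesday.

September 2010 begins on a Wednesday, so the first Thursday is September 2 (1 day later).
The 4th Thursday is 3 weeks later: 2 + 21 = 23.

2010-09-23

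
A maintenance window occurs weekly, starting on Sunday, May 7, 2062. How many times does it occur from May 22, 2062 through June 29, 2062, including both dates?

Occurrences land 7·i days after May 7, 2062 for i = 0, 1, 2, …
May 22, 2062 is 15 days after the start; 15 ÷ 7 = 2 remainder 1; since the remainder is 1, round up to i = 3. First occurrence in the window: #4 on May 28, 2062 (3×7 = 21 days in).
June 29, 2062 is 53 days after the start; 53 ÷ 7 = 7 remainder 4. Last occurrence in the window: #8 on June 25, 2062.
Occurrences #4 through #8: 5 in total.

5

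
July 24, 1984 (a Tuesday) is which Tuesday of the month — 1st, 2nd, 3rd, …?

Day 24 falls in week ⌈24/7⌉ of the month.
Days 1–7 hold the 1st Tuesday, 8–14 the 2nd, 15–21 the 3rd, 22–28 the 4th, 29–31 the 5th.
24 is in the range for the 4th.

4th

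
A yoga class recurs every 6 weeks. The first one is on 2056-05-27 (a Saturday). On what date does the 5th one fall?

2056-11-11

The 5th occurrence is 4 intervals after the first: 4 × 42 = 168 days after 2056-05-27.
May has 31 days — 4 days to the end of May leaves 164.
June has 30 days (134 left).
July has 31 days (103 left).
August has 31 days (72 left).
September has 30 days (42 left).
October has 31 days (11 left).
11 days into November → 2056-11-11.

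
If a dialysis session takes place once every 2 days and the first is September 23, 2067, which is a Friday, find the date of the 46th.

The 46th occurrence is 45 intervals after the first: 45 × 2 = 90 days after September 23, 2067.
September has 30 days — 7 days to the end of September leaves 83.
October has 31 days (52 left).
November has 30 days (22 left).
22 days into December → December 22, 2067.

December 22, 2067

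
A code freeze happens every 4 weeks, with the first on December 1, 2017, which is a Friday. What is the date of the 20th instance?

May 17, 2019

The 20th occurrence is 19 intervals after the first: 19 × 28 = 532 days after December 1, 2017.
December has 31 days — 30 days to the end of December leaves 502.
2018 has 365 days (137 left).
January has 31 days (106 left).
February has 28 days (78 left).
March has 31 days (47 left).
April has 30 days (17 left).
17 days into May → May 17, 2019.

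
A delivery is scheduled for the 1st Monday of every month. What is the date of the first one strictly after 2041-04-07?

2041-05-06

April 2041 starts on a Monday, so its 1st Monday is 2041-04-01.
That is not after 2041-04-07, so look at May 2041.
May 2041 starts on a Wednesday, so its 1st Monday is 2041-05-06 (5 days in).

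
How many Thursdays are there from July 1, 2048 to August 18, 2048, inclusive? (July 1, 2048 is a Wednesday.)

7

July 1, 2048 is a Wednesday; the first Thursday on or after it is July 2, 2048 (1 day later).
From July 2, 2048 to August 18, 2048: 29 + 18 = 47 days (rest of July, August).
47 ÷ 7 = 6 full weeks with remainder 5, so 6 more Thursdays after the first → 7.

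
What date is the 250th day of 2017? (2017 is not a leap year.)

September 7, 2017

January has 31 days (250 − 31 = 219 remain).
February has 28 days (219 − 28 = 191 remain).
March has 31 days (191 − 31 = 160 remain).
April has 30 days (160 − 30 = 130 remain).
May has 31 days (130 − 31 = 99 remain).
June has 30 days (99 − 30 = 69 remain).
July has 31 days (69 − 31 = 38 remain).
August has 31 days (38 − 31 = 7 remain).
7 into September → September 7.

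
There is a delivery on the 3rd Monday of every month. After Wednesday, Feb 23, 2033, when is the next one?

Mar 21, 2033

Feb 2033 starts on a Tuesday; its first Monday is the 7th, so the 3rd Monday is the 21st — Feb 21, 2033.
That is not after Feb 23, 2033, so look at Mar 2033.
Mar 2033 starts on a Tuesday; its first Monday is the 7th, so the 3rd Monday is the 21st — Mar 21, 2033.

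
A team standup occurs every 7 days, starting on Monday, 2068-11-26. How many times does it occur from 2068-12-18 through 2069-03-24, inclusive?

13

Occurrences land 7·i days after 2068-11-26 for i = 0, 1, 2, …
2068-12-18 is 22 days after the start; 22 ÷ 7 = 3 remainder 1; since the remainder is 1, round up to i = 4. First occurrence in the window: #5 on 2068-12-24 (4×7 = 28 days in).
2069-03-24 is 118 days after the start; 118 ÷ 7 = 16 remainder 6. Last occurrence in the window: #17 on 2069-03-18.
Occurrences #5 through #17: 13 in total.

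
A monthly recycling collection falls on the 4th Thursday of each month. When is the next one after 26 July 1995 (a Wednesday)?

July 1995 starts on a Saturday; its first Thursday is the 6th, so the 4th Thursday is the 27th — 27 July 1995.
27 July 1995 is after 26 July 1995, so that is the next one.

27 July 1995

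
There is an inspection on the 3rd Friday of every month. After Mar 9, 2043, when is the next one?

Mar 20, 2043

Mar 2043 starts on a Sunday; its first Friday is the 6th, so the 3rd Friday is the 20th — Mar 20, 2043.
Mar 20, 2043 is after Mar 9, 2043, so that is the next one.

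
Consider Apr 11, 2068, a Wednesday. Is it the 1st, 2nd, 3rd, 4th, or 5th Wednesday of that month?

2nd

Day 11 falls in week ⌈11/7⌉ of the month.
Days 1–7 hold the 1st Wednesday, 8–14 the 2nd, 15–21 the 3rd, 22–28 the 4th, 29–31 the 5th.
11 is in the range for the 2nd.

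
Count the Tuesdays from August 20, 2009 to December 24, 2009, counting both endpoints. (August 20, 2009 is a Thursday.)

August 20, 2009 is a Thursday; the first Tuesday on or after it is August 25, 2009 (5 days later).
From August 25, 2009 to December 24, 2009: 6 + 30 + 31 + 30 + 24 = 121 days (rest of August, September, October, November, December).
121 ÷ 7 = 17 full weeks with remainder 2, so 17 more Tuesdays after the first → 18.

18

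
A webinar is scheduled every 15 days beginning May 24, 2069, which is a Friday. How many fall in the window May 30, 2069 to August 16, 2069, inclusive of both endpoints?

5

Occurrences land 15·i days after May 24, 2069 for i = 0, 1, 2, …
May 30, 2069 is 6 days after the start; 6 ÷ 15 = 0 remainder 6; since the remainder is 6, round up to i = 1. First occurrence in the window: #2 on June 8, 2069 (1×15 = 15 days in).
August 16, 2069 is 84 days after the start; 84 ÷ 15 = 5 remainder 9. Last occurrence in the window: #6 on August 7, 2069.
Occurrences #2 through #6: 5 in total.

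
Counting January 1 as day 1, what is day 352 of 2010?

2010-12-18

January has 31 days (352 − 31 = 321 remain).
February has 28 days (321 − 28 = 293 remain).
March has 31 days (293 − 31 = 262 remain).
April has 30 days (262 − 30 = 232 remain).
May has 31 days (232 − 31 = 201 remain).
June has 30 days (201 − 30 = 171 remain).
July has 31 days (171 − 31 = 140 remain).
August has 31 days (140 − 31 = 109 remain).
September has 30 days (109 − 30 = 79 remain).
October has 31 days (79 − 31 = 48 remain).
November has 30 days (48 − 30 = 18 remain).
18 into December → December 18.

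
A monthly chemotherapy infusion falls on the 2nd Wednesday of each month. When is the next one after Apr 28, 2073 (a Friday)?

May 10, 2073

Apr 2073 starts on a Saturday; its first Wednesday is the 5th, so the 2nd Wednesday is the 12th — Apr 12, 2073.
That is not after Apr 28, 2073, so look at May 2073.
May 2073 starts on a Monday; its first Wednesday is the 3rd, so the 2nd Wednesday is the 10th — May 10, 2073.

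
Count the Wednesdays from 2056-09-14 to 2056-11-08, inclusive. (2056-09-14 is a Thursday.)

8

2056-09-14 is a Thursday; the first Wednesday on or after it is 2056-09-20 (6 days later).
From 2056-09-20 to 2056-11-08: 10 + 31 + 8 = 49 days (rest of September, October, November).
49 ÷ 7 = 7 full weeks with remainder 0, so 7 more Wednesdays after the first → 8.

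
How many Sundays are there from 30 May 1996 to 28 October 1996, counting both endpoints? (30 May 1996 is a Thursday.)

30 May 1996 is a Thursday; the first Sunday on or after it is 2 June 1996 (3 days later).
From 2 June 1996 to 28 October 1996: 28 + 31 + 31 + 30 + 28 = 148 days (rest of June, July, August, September, October).
148 ÷ 7 = 21 full weeks with remainder 1, so 21 more Sundays after the first → 22.

22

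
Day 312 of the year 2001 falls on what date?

Nov 8, 2001

Jan has 31 days (312 − 31 = 281 remain).
Feb has 28 days (281 − 28 = 253 remain).
Mar has 31 days (253 − 31 = 222 remain).
Apr has 30 days (222 − 30 = 192 remain).
May has 31 days (192 − 31 = 161 remain).
Jun has 30 days (161 − 30 = 131 remain).
Jul has 31 days (131 − 31 = 100 remain).
Aug has 31 days (100 − 31 = 69 remain).
Sep has 30 days (69 − 30 = 39 remain).
Oct has 31 days (39 − 31 = 8 remain).
8 into Nov → Nov 8.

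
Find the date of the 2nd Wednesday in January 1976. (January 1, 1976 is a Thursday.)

January 1976 begins on a Thursday, so the first Wednesday is January 7 (6 days later).
The 2nd Wednesday is 1 weeks later: 7 + 7 = 14.

January 14, 1976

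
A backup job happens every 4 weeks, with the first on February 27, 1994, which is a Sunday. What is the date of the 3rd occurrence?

April 24, 1994

The 3rd occurrence is 2 intervals after the first: 2 × 28 = 56 days after February 27, 1994.
February has 28 days — 1 day to the end of February leaves 55.
March has 31 days (24 left).
24 days into April → April 24, 1994.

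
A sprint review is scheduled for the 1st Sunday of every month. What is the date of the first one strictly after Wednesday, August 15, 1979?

August 1979 starts on a Wednesday, so its 1st Sunday is August 5, 1979 (4 days in).
That is not after August 15, 1979, so look at September 1979.
September 1979 starts on a Saturday, so its 1st Sunday is September 2, 1979 (1 day in).

September 2, 1979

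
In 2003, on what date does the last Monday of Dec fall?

Dec 2003 begins on a Monday, so the first Monday is Dec 1.
Dec 2003 has 31 days. Adding weeks: 1, 8, 15, 22, 29 — the last one ≤ 31 is the 29th.

Dec 29, 2003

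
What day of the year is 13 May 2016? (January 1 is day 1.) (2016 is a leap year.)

Days in months before May: 31 + 29 + 31 + 30 = 121.
Plus 13 days into May → day 134.

134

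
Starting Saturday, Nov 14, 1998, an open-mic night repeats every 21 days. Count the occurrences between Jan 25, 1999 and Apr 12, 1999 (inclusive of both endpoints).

Occurrences land 21·i days after Nov 14, 1998 for i = 0, 1, 2, …
Jan 25, 1999 is 72 days after the start; 72 ÷ 21 = 3 remainder 9; since the remainder is 9, round up to i = 4. First occurrence in the window: #5 on Feb 6, 1999 (4×21 = 84 days in).
Apr 12, 1999 is 149 days after the start; 149 ÷ 21 = 7 remainder 2. Last occurrence in the window: #8 on Apr 10, 1999.
Occurrences #5 through #8: 4 in total.

4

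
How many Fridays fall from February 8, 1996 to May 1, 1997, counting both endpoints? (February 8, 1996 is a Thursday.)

February 8, 1996 is a Thursday; the first Friday on or after it is February 9, 1996 (1 day later).
From February 9, 1996 to May 1, 1997: 326 + 121 = 447 days (rest of 1996, to May 1, 1997 in 1997).
447 ÷ 7 = 63 full weeks with remainder 6, so 63 more Fridays after the first → 64.

64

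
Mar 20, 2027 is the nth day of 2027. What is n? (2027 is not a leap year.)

Days in months before Mar: 31 + 28 = 59.
Plus 20 days into Mar → day 79.

79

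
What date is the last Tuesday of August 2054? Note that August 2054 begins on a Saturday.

August 2054 begins on a Saturday, so the first Tuesday is August 4 (3 days later).
August 2054 has 31 days. Adding weeks: 4, 11, 18, 25 — the last one ≤ 31 is the 25th.

August 25, 2054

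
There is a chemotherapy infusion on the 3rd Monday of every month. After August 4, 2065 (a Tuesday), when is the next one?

August 2065 starts on a Saturday; its first Monday is the 3rd, so the 3rd Monday is the 17th — August 17, 2065.
August 17, 2065 is after August 4, 2065, so that is the next one.

August 17, 2065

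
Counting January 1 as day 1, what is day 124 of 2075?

January has 31 days (124 − 31 = 93 remain).
February has 28 days (93 − 28 = 65 remain).
March has 31 days (65 − 31 = 34 remain).
April has 30 days (34 − 30 = 4 remain).
4 into May → May 4.

2075-05-04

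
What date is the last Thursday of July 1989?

July 1989 begins on a Saturday, so the first Thursday is July 6 (5 days later).
July 1989 has 31 days. Adding weeks: 6, 13, 20, 27 — the last one ≤ 31 is the 27th.

27 July 1989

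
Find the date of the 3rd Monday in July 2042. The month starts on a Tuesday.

July 2042 begins on a Tuesday, so the first Monday is July 7 (6 days later).
The 3rd Monday is 2 weeks later: 7 + 14 = 21.

July 21, 2042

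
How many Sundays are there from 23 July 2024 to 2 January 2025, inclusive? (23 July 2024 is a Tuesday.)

23 July 2024 is a Tuesday; the first Sunday on or after it is 28 July 2024 (5 days later).
From 28 July 2024 to 2 January 2025: 3 + 31 + 30 + 31 + 30 + 31 + 2 = 158 days (rest of July, August, September, October, November, December, January).
158 ÷ 7 = 22 full weeks with remainder 4, so 22 more Sundays after the first → 23.

23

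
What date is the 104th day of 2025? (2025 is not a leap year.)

January has 31 days (104 − 31 = 73 remain).
February has 28 days (73 − 28 = 45 remain).
March has 31 days (45 − 31 = 14 remain).
14 into April → April 14.

14 April 2025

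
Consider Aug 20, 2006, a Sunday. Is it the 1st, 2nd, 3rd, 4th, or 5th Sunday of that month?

3rd

Day 20 falls in week ⌈20/7⌉ of the month.
Days 1–7 hold the 1st Sunday, 8–14 the 2nd, 15–21 the 3rd, 22–28 the 4th, 29–31 the 5th.
20 is in the range for the 3rd.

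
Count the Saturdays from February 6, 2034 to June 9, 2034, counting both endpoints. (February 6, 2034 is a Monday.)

17

February 6, 2034 is a Monday; the first Saturday on or after it is February 11, 2034 (5 days later).
From February 11, 2034 to June 9, 2034: 17 + 31 + 30 + 31 + 9 = 118 days (rest of February, March, April, May, June).
118 ÷ 7 = 16 full weeks with remainder 6, so 16 more Saturdays after the first → 17.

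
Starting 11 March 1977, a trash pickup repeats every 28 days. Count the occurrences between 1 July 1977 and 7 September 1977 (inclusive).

Occurrences land 28·i days after 11 March 1977 for i = 0, 1, 2, …
1 July 1977 is 112 days after the start; 112 ÷ 28 = 4 remainder 0. First occurrence in the window: #5 on 1 July 1977 (4×28 = 112 days in).
7 September 1977 is 180 days after the start; 180 ÷ 28 = 6 remainder 12. Last occurrence in the window: #7 on 26 August 1977.
Occurrences #5 through #7: 3 in total.

3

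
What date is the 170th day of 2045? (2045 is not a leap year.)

Jun 19, 2045

Jan has 31 days (170 − 31 = 139 remain).
Feb has 28 days (139 − 28 = 111 remain).
Mar has 31 days (111 − 31 = 80 remain).
Apr has 30 days (80 − 30 = 50 remain).
May has 31 days (50 − 31 = 19 remain).
19 into Jun → Jun 19.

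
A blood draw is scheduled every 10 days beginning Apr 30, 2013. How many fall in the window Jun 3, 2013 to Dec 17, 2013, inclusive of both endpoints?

Occurrences land 10·i days after Apr 30, 2013 for i = 0, 1, 2, …
Jun 3, 2013 is 34 days after the start; 34 ÷ 10 = 3 remainder 4; since the remainder is 4, round up to i = 4. First occurrence in the window: #5 on Jun 9, 2013 (4×10 = 40 days in).
Dec 17, 2013 is 231 days after the start; 231 ÷ 10 = 23 remainder 1. Last occurrence in the window: #24 on Dec 16, 2013.
Occurrences #5 through #24: 20 in total.

20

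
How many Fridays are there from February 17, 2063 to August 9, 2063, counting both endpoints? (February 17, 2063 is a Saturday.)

24

February 17, 2063 is a Saturday; the first Friday on or after it is February 23, 2063 (6 days later).
From February 23, 2063 to August 9, 2063: 5 + 31 + 30 + 31 + 30 + 31 + 9 = 167 days (rest of February, March, April, May, June, July, August).
167 ÷ 7 = 23 full weeks with remainder 6, so 23 more Fridays after the first → 24.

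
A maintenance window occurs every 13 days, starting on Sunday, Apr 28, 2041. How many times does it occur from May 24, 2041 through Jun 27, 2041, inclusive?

Occurrences land 13·i days after Apr 28, 2041 for i = 0, 1, 2, …
May 24, 2041 is 26 days after the start; 26 ÷ 13 = 2 remainder 0. First occurrence in the window: #3 on May 24, 2041 (2×13 = 26 days in).
Jun 27, 2041 is 60 days after the start; 60 ÷ 13 = 4 remainder 8. Last occurrence in the window: #5 on Jun 19, 2041.
Occurrences #3 through #5: 3 in total.

3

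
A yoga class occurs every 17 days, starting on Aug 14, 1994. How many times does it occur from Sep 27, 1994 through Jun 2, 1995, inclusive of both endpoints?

Occurrences land 17·i days after Aug 14, 1994 for i = 0, 1, 2, …
Sep 27, 1994 is 44 days after the start; 44 ÷ 17 = 2 remainder 10; since the remainder is 10, round up to i = 3. First occurrence in the window: #4 on Oct 4, 1994 (3×17 = 51 days in).
Jun 2, 1995 is 292 days after the start; 292 ÷ 17 = 17 remainder 3. Last occurrence in the window: #18 on May 30, 1995.
Occurrences #4 through #18: 15 in total.

15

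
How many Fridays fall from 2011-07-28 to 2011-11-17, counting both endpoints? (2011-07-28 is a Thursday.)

2011-07-28 is a Thursday; the first Friday on or after it is 2011-07-29 (1 day later).
From 2011-07-29 to 2011-11-17: 2 + 31 + 30 + 31 + 17 = 111 days (rest of July, August, September, October, November).
111 ÷ 7 = 15 full weeks with remainder 6, so 15 more Fridays after the first → 16.

16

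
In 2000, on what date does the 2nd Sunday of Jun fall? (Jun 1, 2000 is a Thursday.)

Jun 11, 2000

Jun 2000 begins on a Thursday, so the first Sunday is Jun 4 (3 days later).
The 2nd Sunday is 1 weeks later: 4 + 7 = 11.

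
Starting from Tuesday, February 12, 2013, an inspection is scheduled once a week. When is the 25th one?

The 25th occurrence is 24 intervals after the first: 24 × 7 = 168 days after February 12, 2013.
February has 28 days — 16 days to the end of February leaves 152.
March has 31 days (121 left).
April has 30 days (91 left).
May has 31 days (60 left).
June has 30 days (30 left).
30 days into July → July 30, 2013.

July 30, 2013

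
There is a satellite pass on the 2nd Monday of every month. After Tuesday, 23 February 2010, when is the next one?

February 2010 starts on a Monday; its first Monday is the 1st, so the 2nd Monday is the 8th — 8 February 2010.
That is not after 23 February 2010, so look at March 2010.
March 2010 starts on a Monday; its first Monday is the 1st, so the 2nd Monday is the 8th — 8 March 2010.

8 March 2010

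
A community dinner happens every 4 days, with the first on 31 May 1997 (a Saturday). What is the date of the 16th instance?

The 16th occurrence is 15 intervals after the first: 15 × 4 = 60 days after 31 May 1997.
May has 31 days — 0 days to the end of May leaves 60.
June has 30 days (30 left).
30 days into July → 30 July 1997.

30 July 1997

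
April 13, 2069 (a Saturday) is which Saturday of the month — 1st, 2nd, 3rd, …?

2nd

Day 13 falls in week ⌈13/7⌉ of the month.
Days 1–7 hold the 1st Saturday, 8–14 the 2nd, 15–21 the 3rd, 22–28 the 4th, 29–31 the 5th.
13 is in the range for the 2nd.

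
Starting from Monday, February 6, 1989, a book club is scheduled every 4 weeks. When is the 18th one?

May 28, 1990

The 18th occurrence is 17 intervals after the first: 17 × 28 = 476 days after February 6, 1989.
February has 28 days — 22 days to the end of February leaves 454.
From end of February to end of 1989 is 306 days (148 left).
January has 31 days (117 left).
February has 28 days (89 left).
March has 31 days (58 left).
April has 30 days (28 left).
28 days into May → May 28, 1990.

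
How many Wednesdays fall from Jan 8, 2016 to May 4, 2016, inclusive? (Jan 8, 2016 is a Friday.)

Jan 8, 2016 is a Friday; the first Wednesday on or after it is Jan 13, 2016 (5 days later).
From Jan 13, 2016 to May 4, 2016: 18 + 29 + 31 + 30 + 4 = 112 days (rest of Jan, Feb, Mar, Apr, May).
112 ÷ 7 = 16 full weeks with remainder 0, so 16 more Wednesdays after the first → 17.

17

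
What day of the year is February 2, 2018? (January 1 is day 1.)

Days in months before February: 31 = 31.
Plus 2 days into February → day 33.

33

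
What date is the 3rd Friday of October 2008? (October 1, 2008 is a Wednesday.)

October 2008 begins on a Wednesday, so the first Friday is October 3 (2 days later).
The 3rd Friday is 2 weeks later: 3 + 14 = 17.

October 17, 2008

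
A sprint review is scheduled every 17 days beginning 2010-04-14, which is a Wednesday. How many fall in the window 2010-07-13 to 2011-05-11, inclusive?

Occurrences land 17·i days after 2010-04-14 for i = 0, 1, 2, …
2010-07-13 is 90 days after the start; 90 ÷ 17 = 5 remainder 5; since the remainder is 5, round up to i = 6. First occurrence in the window: #7 on 2010-07-25 (6×17 = 102 days in).
2011-05-11 is 392 days after the start; 392 ÷ 17 = 23 remainder 1. Last occurrence in the window: #24 on 2011-05-10.
Occurrences #7 through #24: 18 in total.

18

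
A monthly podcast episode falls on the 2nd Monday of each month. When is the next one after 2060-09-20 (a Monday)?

September 2060 starts on a Wednesday; its first Monday is the 6th, so the 2nd Monday is the 13th — 2060-09-13.
That is not after 2060-09-20, so look at October 2060.
October 2060 starts on a Friday; its first Monday is the 4th, so the 2nd Monday is the 11th — 2060-10-11.

2060-10-11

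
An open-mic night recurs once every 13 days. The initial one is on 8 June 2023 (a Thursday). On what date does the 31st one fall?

The 31st occurrence is 30 intervals after the first: 30 × 13 = 390 days after 8 June 2023.
June has 30 days — 22 days to the end of June leaves 368.
July has 31 days (337 left).
August has 31 days (306 left).
September has 30 days (276 left).
October has 31 days (245 left).
November has 30 days (215 left).
December has 31 days (184 left).
January has 31 days (153 left).
February has 29 days (124 left).
March has 31 days (93 left).
April has 30 days (63 left).
May has 31 days (32 left).
June has 30 days (2 left).
2 days into July → 2 July 2024.

2 July 2024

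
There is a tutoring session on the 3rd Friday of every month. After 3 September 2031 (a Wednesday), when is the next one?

September 2031 starts on a Monday; its first Friday is the 5th, so the 3rd Friday is the 19th — 19 September 2031.
19 September 2031 is after 3 September 2031, so that is the next one.

19 September 2031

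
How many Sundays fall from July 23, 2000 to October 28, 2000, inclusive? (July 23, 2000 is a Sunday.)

14

July 23, 2000 is a Sunday; the first Sunday on or after it is July 23, 2000.
From July 23, 2000 to October 28, 2000: 8 + 31 + 30 + 28 = 97 days (rest of July, August, September, October).
97 ÷ 7 = 13 full weeks with remainder 6, so 13 more Sundays after the first → 14.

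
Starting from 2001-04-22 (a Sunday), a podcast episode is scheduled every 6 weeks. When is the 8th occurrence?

The 8th occurrence is 7 intervals after the first: 7 × 42 = 294 days after 2001-04-22.
April has 30 days — 8 days to the end of April leaves 286.
May has 31 days (255 left).
June has 30 days (225 left).
July has 31 days (194 left).
August has 31 days (163 left).
September has 30 days (133 left).
October has 31 days (102 left).
November has 30 days (72 left).
December has 31 days (41 left).
January has 31 days (10 left).
10 days into February → 2002-02-10.

2002-02-10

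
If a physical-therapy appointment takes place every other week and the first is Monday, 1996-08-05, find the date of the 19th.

1997-04-14

The 19th occurrence is 18 intervals after the first: 18 × 14 = 252 days after 1996-08-05.
August has 31 days — 26 days to the end of August leaves 226.
September has 30 days (196 left).
October has 31 days (165 left).
November has 30 days (135 left).
December has 31 days (104 left).
January has 31 days (73 left).
February has 28 days (45 left).
March has 31 days (14 left).
14 days into April → 1997-04-14.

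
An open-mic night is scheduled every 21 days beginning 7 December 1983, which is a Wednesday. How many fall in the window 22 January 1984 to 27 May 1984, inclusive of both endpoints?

6

Occurrences land 21·i days after 7 December 1983 for i = 0, 1, 2, …
22 January 1984 is 46 days after the start; 46 ÷ 21 = 2 remainder 4; since the remainder is 4, round up to i = 3. First occurrence in the window: #4 on 8 February 1984 (3×21 = 63 days in).
27 May 1984 is 172 days after the start; 172 ÷ 21 = 8 remainder 4. Last occurrence in the window: #9 on 23 May 1984.
Occurrences #4 through #9: 6 in total.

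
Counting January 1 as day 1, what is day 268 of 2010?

January has 31 days (268 − 31 = 237 remain).
February has 28 days (237 − 28 = 209 remain).
March has 31 days (209 − 31 = 178 remain).
April has 30 days (178 − 30 = 148 remain).
May has 31 days (148 − 31 = 117 remain).
June has 30 days (117 − 30 = 87 remain).
July has 31 days (87 − 31 = 56 remain).
August has 31 days (56 − 31 = 25 remain).
25 into September → September 25.

2010-09-25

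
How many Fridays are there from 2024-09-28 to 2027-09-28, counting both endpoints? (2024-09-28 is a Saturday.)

156

2024-09-28 is a Saturday; the first Friday on or after it is 2024-10-04 (6 days later).
From 2024-10-04 to 2027-09-28: 88 + 365 + 365 + 271 = 1089 days (rest of 2024, 2025, 2026, to 2027-09-28 in 2027).
1089 ÷ 7 = 155 full weeks with remainder 4, so 155 more Fridays after the first → 156.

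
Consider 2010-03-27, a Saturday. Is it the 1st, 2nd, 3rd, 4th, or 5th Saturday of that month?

4th

Day 27 falls in week ⌈27/7⌉ of the month.
Days 1–7 hold the 1st Saturday, 8–14 the 2nd, 15–21 the 3rd, 22–28 the 4th, 29–31 the 5th.
27 is in the range for the 4th.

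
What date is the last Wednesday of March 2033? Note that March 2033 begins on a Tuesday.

March 2033 begins on a Tuesday, so the first Wednesday is March 2 (1 day later).
March 2033 has 31 days. Adding weeks: 2, 9, 16, 23, 30 — the last one ≤ 31 is the 30th.

2033-03-30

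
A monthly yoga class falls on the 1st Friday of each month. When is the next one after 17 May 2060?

May 2060 starts on a Saturday, so its 1st Friday is 7 May 2060 (6 days in).
That is not after 17 May 2060, so look at June 2060.
June 2060 starts on a Tuesday, so its 1st Friday is 4 June 2060 (3 days in).

4 June 2060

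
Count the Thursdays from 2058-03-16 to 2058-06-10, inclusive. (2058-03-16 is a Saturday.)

12

2058-03-16 is a Saturday; the first Thursday on or after it is 2058-03-21 (5 days later).
From 2058-03-21 to 2058-06-10: 10 + 30 + 31 + 10 = 81 days (rest of March, April, May, June).
81 ÷ 7 = 11 full weeks with remainder 4, so 11 more Thursdays after the first → 12.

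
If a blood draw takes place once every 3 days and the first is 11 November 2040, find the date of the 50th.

The 50th occurrence is 49 intervals after the first: 49 × 3 = 147 days after 11 November 2040.
November has 30 days — 19 days to the end of November leaves 128.
December has 31 days (97 left).
January has 31 days (66 left).
February has 28 days (38 left).
March has 31 days (7 left).
7 days into April → 7 April 2041.

7 April 2041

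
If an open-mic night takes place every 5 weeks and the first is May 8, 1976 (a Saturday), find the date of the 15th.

Sep 10, 1977

The 15th occurrence is 14 intervals after the first: 14 × 35 = 490 days after May 8, 1976.
May has 31 days — 23 days to the end of May leaves 467.
From end of May to end of 1976 is 214 days (253 left).
Jan has 31 days (222 left).
Feb has 28 days (194 left).
Mar has 31 days (163 left).
Apr has 30 days (133 left).
May has 31 days (102 left).
Jun has 30 days (72 left).
Jul has 31 days (41 left).
Aug has 31 days (10 left).
10 days into Sep → Sep 10, 1977.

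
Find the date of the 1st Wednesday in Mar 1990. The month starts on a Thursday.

Mar 1990 begins on a Thursday, so the first Wednesday is Mar 7 (6 days later).

Mar 7, 1990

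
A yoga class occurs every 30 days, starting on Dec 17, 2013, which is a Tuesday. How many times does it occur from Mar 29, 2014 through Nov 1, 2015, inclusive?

Occurrences land 30·i days after Dec 17, 2013 for i = 0, 1, 2, …
Mar 29, 2014 is 102 days after the start; 102 ÷ 30 = 3 remainder 12; since the remainder is 12, round up to i = 4. First occurrence in the window: #5 on Apr 16, 2014 (4×30 = 120 days in).
Nov 1, 2015 is 684 days after the start; 684 ÷ 30 = 22 remainder 24. Last occurrence in the window: #23 on Oct 8, 2015.
Occurrences #5 through #23: 19 in total.

19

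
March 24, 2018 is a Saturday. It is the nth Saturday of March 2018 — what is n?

4th

Day 24 falls in week ⌈24/7⌉ of the month.
Days 1–7 hold the 1st Saturday, 8–14 the 2nd, 15–21 the 3rd, 22–28 the 4th, 29–31 the 5th.
24 is in the range for the 4th.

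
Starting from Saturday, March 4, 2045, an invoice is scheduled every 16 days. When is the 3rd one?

The 3rd occurrence is 2 intervals after the first: 2 × 16 = 32 days after March 4, 2045.
March has 31 days — 27 days to the end of March leaves 5.
5 days into April → April 5, 2045.

April 5, 2045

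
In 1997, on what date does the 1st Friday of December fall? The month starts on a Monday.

December 1997 begins on a Monday, so the first Friday is December 5 (4 days later).

December 5, 1997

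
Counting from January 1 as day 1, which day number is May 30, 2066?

Days in months before May: 31 + 28 + 31 + 30 = 120.
Plus 30 days into May → day 150.

150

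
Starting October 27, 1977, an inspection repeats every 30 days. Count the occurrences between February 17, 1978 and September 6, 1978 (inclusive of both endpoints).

Occurrences land 30·i days after October 27, 1977 for i = 0, 1, 2, …
February 17, 1978 is 113 days after the start; 113 ÷ 30 = 3 remainder 23; since the remainder is 23, round up to i = 4. First occurrence in the window: #5 on February 24, 1978 (4×30 = 120 days in).
September 6, 1978 is 314 days after the start; 314 ÷ 30 = 10 remainder 14. Last occurrence in the window: #11 on August 23, 1978.
Occurrences #5 through #11: 7 in total.

7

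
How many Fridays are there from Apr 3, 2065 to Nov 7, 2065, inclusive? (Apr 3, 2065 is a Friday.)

Apr 3, 2065 is a Friday; the first Friday on or after it is Apr 3, 2065.
From Apr 3, 2065 to Nov 7, 2065: 27 + 31 + 30 + 31 + 31 + 30 + 31 + 7 = 218 days (rest of Apr, May, Jun, Jul, Aug, Sep, Oct, Nov).
218 ÷ 7 = 31 full weeks with remainder 1, so 31 more Fridays after the first → 32.

32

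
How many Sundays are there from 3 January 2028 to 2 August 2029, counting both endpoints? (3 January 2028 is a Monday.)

3 January 2028 is a Monday; the first Sunday on or after it is 9 January 2028 (6 days later).
From 9 January 2028 to 2 August 2029: 357 + 214 = 571 days (rest of 2028, to 2 August 2029 in 2029).
571 ÷ 7 = 81 full weeks with remainder 4, so 81 more Sundays after the first → 82.

82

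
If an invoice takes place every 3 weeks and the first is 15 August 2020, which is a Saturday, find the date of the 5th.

7 November 2020

The 5th occurrence is 4 intervals after the first: 4 × 21 = 84 days after 15 August 2020.
August has 31 days — 16 days to the end of August leaves 68.
September has 30 days (38 left).
October has 31 days (7 left).
7 days into November → 7 November 2020.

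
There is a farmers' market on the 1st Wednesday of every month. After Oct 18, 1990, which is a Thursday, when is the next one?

Oct 1990 starts on a Monday, so its 1st Wednesday is Oct 3, 1990 (2 days in).
That is not after Oct 18, 1990, so look at Nov 1990.
Nov 1990 starts on a Thursday, so its 1st Wednesday is Nov 7, 1990 (6 days in).

Nov 7, 1990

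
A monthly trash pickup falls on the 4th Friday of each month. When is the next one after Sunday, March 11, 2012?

March 23, 2012

March 2012 starts on a Thursday; its first Friday is the 2nd, so the 4th Friday is the 23rd — March 23, 2012.
March 23, 2012 is after March 11, 2012, so that is the next one.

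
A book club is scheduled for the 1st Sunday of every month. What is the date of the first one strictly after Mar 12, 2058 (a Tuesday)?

Apr 7, 2058

Mar 2058 starts on a Friday, so its 1st Sunday is Mar 3, 2058 (2 days in).
That is not after Mar 12, 2058, so look at Apr 2058.
Apr 2058 starts on a Monday, so its 1st Sunday is Apr 7, 2058 (6 days in).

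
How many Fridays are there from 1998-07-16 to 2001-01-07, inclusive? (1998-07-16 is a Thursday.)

1998-07-16 is a Thursday; the first Friday on or after it is 1998-07-17 (1 day later).
From 1998-07-17 to 2001-01-07: 167 + 365 + 366 + 7 = 905 days (rest of 1998, 1999, 2000, to 2001-01-07 in 2001).
905 ÷ 7 = 129 full weeks with remainder 2, so 129 more Fridays after the first → 130.

130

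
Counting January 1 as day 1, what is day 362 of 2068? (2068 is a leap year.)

January has 31 days (362 − 31 = 331 remain).
February has 29 days (331 − 29 = 302 remain).
March has 31 days (302 − 31 = 271 remain).
April has 30 days (271 − 30 = 241 remain).
May has 31 days (241 − 31 = 210 remain).
June has 30 days (210 − 30 = 180 remain).
July has 31 days (180 − 31 = 149 remain).
August has 31 days (149 − 31 = 118 remain).
September has 30 days (118 − 30 = 88 remain).
October has 31 days (88 − 31 = 57 remain).
November has 30 days (57 − 30 = 27 remain).
27 into December → December 27.

December 27, 2068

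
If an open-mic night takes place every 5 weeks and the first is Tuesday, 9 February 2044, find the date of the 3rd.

19 April 2044

The 3rd occurrence is 2 intervals after the first: 2 × 35 = 70 days after 9 February 2044.
February has 29 days — 20 days to the end of February leaves 50.
March has 31 days (19 left).
19 days into April → 19 April 2044.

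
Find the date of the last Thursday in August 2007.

August 30, 2007

August 2007 begins on a Wednesday, so the first Thursday is August 2 (1 day later).
August 2007 has 31 days. Adding weeks: 2, 9, 16, 23, 30 — the last one ≤ 31 is the 30th.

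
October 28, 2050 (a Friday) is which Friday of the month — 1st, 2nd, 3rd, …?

4th

Day 28 falls in week ⌈28/7⌉ of the month.
Days 1–7 hold the 1st Friday, 8–14 the 2nd, 15–21 the 3rd, 22–28 the 4th, 29–31 the 5th.
28 is in the range for the 4th.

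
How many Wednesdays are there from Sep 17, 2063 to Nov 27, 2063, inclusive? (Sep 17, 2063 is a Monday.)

Sep 17, 2063 is a Monday; the first Wednesday on or after it is Sep 19, 2063 (2 days later).
From Sep 19, 2063 to Nov 27, 2063: 11 + 31 + 27 = 69 days (rest of Sep, Oct, Nov).
69 ÷ 7 = 9 full weeks with remainder 6, so 9 more Wednesdays after the first → 10.

10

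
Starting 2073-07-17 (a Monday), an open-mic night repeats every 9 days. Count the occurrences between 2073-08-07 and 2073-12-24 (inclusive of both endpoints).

Occurrences land 9·i days after 2073-07-17 for i = 0, 1, 2, …
2073-08-07 is 21 days after the start; 21 ÷ 9 = 2 remainder 3; since the remainder is 3, round up to i = 3. First occurrence in the window: #4 on 2073-08-13 (3×9 = 27 days in).
2073-12-24 is 160 days after the start; 160 ÷ 9 = 17 remainder 7. Last occurrence in the window: #18 on 2073-12-17.
Occurrences #4 through #18: 15 in total.

15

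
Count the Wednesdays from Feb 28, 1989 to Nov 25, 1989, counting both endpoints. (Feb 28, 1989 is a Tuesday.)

Feb 28, 1989 is a Tuesday; the first Wednesday on or after it is Mar 1, 1989 (1 day later).
From Mar 1, 1989 to Nov 25, 1989: 30 + 30 + 31 + 30 + 31 + 31 + 30 + 31 + 25 = 269 days (rest of Mar, Apr, May, Jun, Jul, Aug, Sep, Oct, Nov).
269 ÷ 7 = 38 full weeks with remainder 3, so 38 more Wednesdays after the first → 39.

39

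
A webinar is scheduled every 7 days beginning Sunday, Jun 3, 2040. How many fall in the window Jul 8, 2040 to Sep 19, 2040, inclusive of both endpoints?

Occurrences land 7·i days after Jun 3, 2040 for i = 0, 1, 2, …
Jul 8, 2040 is 35 days after the start; 35 ÷ 7 = 5 remainder 0. First occurrence in the window: #6 on Jul 8, 2040 (5×7 = 35 days in).
Sep 19, 2040 is 108 days after the start; 108 ÷ 7 = 15 remainder 3. Last occurrence in the window: #16 on Sep 16, 2040.
Occurrences #6 through #16: 11 in total.

11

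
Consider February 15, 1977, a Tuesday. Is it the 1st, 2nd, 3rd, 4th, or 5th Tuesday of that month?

Day 15 falls in week ⌈15/7⌉ of the month.
Days 1–7 hold the 1st Tuesday, 8–14 the 2nd, 15–21 the 3rd, 22–28 the 4th, 29–31 the 5th.
15 is in the range for the 3rd.

3rd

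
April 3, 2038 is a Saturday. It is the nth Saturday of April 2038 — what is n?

1st

Day 3 falls in week ⌈3/7⌉ of the month.
Days 1–7 hold the 1st Saturday, 8–14 the 2nd, 15–21 the 3rd, 22–28 the 4th, 29–31 the 5th.
3 is in the range for the 1st.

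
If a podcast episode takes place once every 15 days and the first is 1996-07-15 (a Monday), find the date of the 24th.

1997-06-25

The 24th occurrence is 23 intervals after the first: 23 × 15 = 345 days after 1996-07-15.
July has 31 days — 16 days to the end of July leaves 329.
August has 31 days (298 left).
September has 30 days (268 left).
October has 31 days (237 left).
November has 30 days (207 left).
December has 31 days (176 left).
January has 31 days (145 left).
February has 28 days (117 left).
March has 31 days (86 left).
April has 30 days (56 left).
May has 31 days (25 left).
25 days into June → 1997-06-25.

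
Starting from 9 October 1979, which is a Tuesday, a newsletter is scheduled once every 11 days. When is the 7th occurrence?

The 7th occurrence is 6 intervals after the first: 6 × 11 = 66 days after 9 October 1979.
October has 31 days — 22 days to the end of October leaves 44.
November has 30 days (14 left).
14 days into December → 14 December 1979.

14 December 1979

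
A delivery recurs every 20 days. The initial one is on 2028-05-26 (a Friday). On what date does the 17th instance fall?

2029-04-11

The 17th occurrence is 16 intervals after the first: 16 × 20 = 320 days after 2028-05-26.
May has 31 days — 5 days to the end of May leaves 315.
June has 30 days (285 left).
July has 31 days (254 left).
August has 31 days (223 left).
September has 30 days (193 left).
October has 31 days (162 left).
November has 30 days (132 left).
December has 31 days (101 left).
January has 31 days (70 left).
February has 28 days (42 left).
March has 31 days (11 left).
11 days into April → 2029-04-11.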